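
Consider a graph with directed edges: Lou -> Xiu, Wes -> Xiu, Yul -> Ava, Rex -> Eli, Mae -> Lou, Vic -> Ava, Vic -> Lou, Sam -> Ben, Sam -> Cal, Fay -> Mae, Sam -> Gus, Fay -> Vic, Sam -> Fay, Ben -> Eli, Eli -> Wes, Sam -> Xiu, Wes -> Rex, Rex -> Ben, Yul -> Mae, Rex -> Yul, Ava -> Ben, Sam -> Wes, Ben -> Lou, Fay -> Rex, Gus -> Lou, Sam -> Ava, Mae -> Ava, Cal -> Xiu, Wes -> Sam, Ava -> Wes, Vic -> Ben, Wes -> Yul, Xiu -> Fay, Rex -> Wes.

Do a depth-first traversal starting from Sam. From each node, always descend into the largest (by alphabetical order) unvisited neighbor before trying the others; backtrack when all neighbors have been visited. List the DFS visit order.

Sam, Xiu, Fay, Vic, Lou, Ben, Eli, Wes, Yul, Mae, Ava, Rex, Gus, Cal

Visit Sam
Sam → Xiu
Xiu → Fay
Fay → Vic
Vic → Lou
Vic → Ben
Ben → Eli
Eli → Wes
Wes → Yul
Yul → Mae
Mae → Ava
Wes → Rex
Sam → Gus
Sam → Cal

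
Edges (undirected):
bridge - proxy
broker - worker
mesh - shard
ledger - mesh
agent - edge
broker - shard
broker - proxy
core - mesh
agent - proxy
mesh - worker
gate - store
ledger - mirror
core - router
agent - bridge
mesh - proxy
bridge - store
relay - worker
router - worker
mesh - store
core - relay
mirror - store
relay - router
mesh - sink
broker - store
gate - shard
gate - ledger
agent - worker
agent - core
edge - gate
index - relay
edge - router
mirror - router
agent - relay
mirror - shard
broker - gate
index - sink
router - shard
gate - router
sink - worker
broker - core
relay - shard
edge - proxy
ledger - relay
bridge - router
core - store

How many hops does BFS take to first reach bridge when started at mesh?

2

Level 0: mesh
Level 1: core, ledger, proxy, shard, sink, store, worker
Level 2: agent, bridge, broker, edge, gate, index, mirror, relay, router
bridge first appears at level 2.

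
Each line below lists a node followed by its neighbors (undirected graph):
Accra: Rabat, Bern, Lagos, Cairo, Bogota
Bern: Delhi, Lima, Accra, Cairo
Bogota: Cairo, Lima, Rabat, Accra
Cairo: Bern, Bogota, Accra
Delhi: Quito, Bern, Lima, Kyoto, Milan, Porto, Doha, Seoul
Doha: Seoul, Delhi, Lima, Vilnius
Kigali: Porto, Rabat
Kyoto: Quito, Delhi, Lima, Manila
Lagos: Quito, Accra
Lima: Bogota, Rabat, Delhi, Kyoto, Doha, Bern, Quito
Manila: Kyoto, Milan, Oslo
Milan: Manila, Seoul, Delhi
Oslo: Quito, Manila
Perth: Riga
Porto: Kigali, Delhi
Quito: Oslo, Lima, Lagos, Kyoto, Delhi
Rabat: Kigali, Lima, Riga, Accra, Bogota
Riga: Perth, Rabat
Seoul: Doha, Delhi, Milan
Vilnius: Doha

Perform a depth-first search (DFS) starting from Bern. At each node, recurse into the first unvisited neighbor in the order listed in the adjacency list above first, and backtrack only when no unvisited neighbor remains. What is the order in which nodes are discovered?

Bern Delhi Quito Oslo Manila Kyoto Lima Bogota Cairo Accra Rabat Kigali Porto Riga Perth Lagos Doha Seoul Milan Vilnius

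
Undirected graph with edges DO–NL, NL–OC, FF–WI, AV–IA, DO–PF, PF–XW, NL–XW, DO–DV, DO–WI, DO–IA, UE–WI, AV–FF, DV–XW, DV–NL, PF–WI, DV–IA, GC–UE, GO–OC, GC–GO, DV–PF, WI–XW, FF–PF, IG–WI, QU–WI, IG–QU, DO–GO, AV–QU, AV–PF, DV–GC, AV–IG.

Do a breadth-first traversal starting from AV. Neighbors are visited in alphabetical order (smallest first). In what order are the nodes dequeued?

Visit AV; enqueue FF, IA, IG, PF, QU → queue [FF, IA, IG, PF, QU]
Visit FF; enqueue WI → queue [IA, IG, PF, QU, WI]
Visit IA; enqueue DO, DV → queue [IG, PF, QU, WI, DO, DV]
Visit IG → queue [PF, QU, WI, DO, DV]
Visit PF; enqueue XW → queue [QU, WI, DO, DV, XW]
Visit QU → queue [WI, DO, DV, XW]
Visit WI; enqueue UE → queue [DO, DV, XW, UE]
Visit DO; enqueue GO, NL → queue [DV, XW, UE, GO, NL]
Visit DV; enqueue GC → queue [XW, UE, GO, NL, GC]
Visit XW → queue [UE, GO, NL, GC]
Visit UE → queue [GO, NL, GC]
Visit GO; enqueue OC → queue [NL, GC, OC]
Visit NL → queue [GC, OC]
Visit GC → queue [OC]
Visit OC → queue []

AV, FF, IA, IG, PF, QU, WI, DO, DV, XW, UE, GO, NL, GC, OC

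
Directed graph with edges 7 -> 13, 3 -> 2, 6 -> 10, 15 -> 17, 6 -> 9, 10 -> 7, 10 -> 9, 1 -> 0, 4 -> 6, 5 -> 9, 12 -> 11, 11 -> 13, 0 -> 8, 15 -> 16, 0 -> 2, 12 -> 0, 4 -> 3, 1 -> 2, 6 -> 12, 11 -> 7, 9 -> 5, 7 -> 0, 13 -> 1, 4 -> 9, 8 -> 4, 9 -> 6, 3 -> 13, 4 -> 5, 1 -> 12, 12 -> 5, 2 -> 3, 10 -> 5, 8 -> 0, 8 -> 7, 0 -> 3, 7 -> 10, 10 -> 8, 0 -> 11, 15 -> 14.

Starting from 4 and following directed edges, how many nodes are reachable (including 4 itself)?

BFS from 4 visits: 4, 9, 6, 5, 3, 12, 10, 13, 2, 11, 0, 8, 7, 1
Reachable nodes: 14 of 18 total.

14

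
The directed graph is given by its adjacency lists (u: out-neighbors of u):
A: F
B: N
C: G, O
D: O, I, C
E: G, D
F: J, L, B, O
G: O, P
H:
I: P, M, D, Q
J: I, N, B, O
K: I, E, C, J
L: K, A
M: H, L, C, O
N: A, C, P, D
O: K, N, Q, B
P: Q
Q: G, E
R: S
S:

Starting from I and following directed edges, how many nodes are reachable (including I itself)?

BFS from I visits: I, D, M, P, Q, C, O, H, L, E, G, B, K, N, A, J, F
Reachable nodes: 17 of 19 total.

17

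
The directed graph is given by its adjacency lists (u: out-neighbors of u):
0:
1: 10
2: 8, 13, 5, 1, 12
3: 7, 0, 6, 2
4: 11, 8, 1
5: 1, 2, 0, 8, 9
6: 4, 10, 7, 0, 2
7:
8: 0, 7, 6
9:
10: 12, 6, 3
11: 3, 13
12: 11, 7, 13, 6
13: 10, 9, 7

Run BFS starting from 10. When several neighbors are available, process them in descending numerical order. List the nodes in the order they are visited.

10, 12, 6, 3, 13, 11, 7, 4, 2, 0, 9, 8, 1, 5

Visit 10; enqueue 12, 6, 3 → queue [12, 6, 3]
Visit 12; enqueue 13, 11, 7 → queue [6, 3, 13, 11, 7]
Visit 6; enqueue 4, 2, 0 → queue [3, 13, 11, 7, 4, 2, 0]
Visit 3 → queue [13, 11, 7, 4, 2, 0]
Visit 13; enqueue 9 → queue [11, 7, 4, 2, 0, 9]
Visit 11 → queue [7, 4, 2, 0, 9]
Visit 7 → queue [4, 2, 0, 9]
Visit 4; enqueue 8, 1 → queue [2, 0, 9, 8, 1]
Visit 2; enqueue 5 → queue [0, 9, 8, 1, 5]
Visit 0 → queue [9, 8, 1, 5]
Visit 9 → queue [8, 1, 5]
Visit 8 → queue [1, 5]
Visit 1 → queue [5]
Visit 5 → queue []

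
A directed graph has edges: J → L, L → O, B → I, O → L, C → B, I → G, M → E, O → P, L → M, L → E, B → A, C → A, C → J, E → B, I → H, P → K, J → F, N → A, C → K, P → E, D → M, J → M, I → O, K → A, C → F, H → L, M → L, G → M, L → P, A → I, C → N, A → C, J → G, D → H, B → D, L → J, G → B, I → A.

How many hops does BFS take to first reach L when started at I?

Level 0: I
Level 1: A, G, H, O
Level 2: B, C, L, M, P
Level 3: D, E, F, J, K, N
L first appears at level 2.

2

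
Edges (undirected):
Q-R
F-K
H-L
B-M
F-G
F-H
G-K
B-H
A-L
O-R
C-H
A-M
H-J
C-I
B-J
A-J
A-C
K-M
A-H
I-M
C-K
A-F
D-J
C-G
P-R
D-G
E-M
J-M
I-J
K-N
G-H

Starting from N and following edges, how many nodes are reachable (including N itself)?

14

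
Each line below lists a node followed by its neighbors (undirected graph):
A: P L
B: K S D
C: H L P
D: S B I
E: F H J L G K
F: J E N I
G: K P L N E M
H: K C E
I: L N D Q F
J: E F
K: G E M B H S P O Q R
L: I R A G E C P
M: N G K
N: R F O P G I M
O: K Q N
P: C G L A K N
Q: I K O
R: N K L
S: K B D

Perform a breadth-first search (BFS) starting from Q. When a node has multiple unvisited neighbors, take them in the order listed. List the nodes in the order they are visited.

Q -> I -> K -> O -> L -> N -> D -> F -> G -> E -> M -> B -> H -> S -> P -> R -> A -> C -> J

Visit Q; enqueue I, K, O → queue [I, K, O]
Visit I; enqueue L, N, D, F → queue [K, O, L, N, D, F]
Visit K; enqueue G, E, M, B, H, S, P, R → queue [O, L, N, D, F, G, E, M, B, H, S, P, R]
Visit O → queue [L, N, D, F, G, E, M, B, H, S, P, R]
Visit L; enqueue A, C → queue [N, D, F, G, E, M, B, H, S, P, R, A, C]
Visit N → queue [D, F, G, E, M, B, H, S, P, R, A, C]
Visit D → queue [F, G, E, M, B, H, S, P, R, A, C]
Visit F; enqueue J → queue [G, E, M, B, H, S, P, R, A, C, J]
Visit G → queue [E, M, B, H, S, P, R, A, C, J]
Visit E → queue [M, B, H, S, P, R, A, C, J]
Visit M → queue [B, H, S, P, R, A, C, J]
Visit B → queue [H, S, P, R, A, C, J]
Visit H → queue [S, P, R, A, C, J]
Visit S → queue [P, R, A, C, J]
Visit P → queue [R, A, C, J]
Visit R → queue [A, C, J]
Visit A → queue [C, J]
Visit C → queue [J]
Visit J → queue []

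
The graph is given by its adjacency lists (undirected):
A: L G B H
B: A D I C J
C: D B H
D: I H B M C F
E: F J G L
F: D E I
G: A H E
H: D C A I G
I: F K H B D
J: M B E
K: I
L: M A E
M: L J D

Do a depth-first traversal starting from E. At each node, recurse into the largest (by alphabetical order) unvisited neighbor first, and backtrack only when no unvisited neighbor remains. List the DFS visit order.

Visit E
E → L
L → M
M → J
J → B
B → I
I → K
I → H
H → G
G → A
H → D
D → F
D → C

E → L → M → J → B → I → K → H → G → A → D → F → C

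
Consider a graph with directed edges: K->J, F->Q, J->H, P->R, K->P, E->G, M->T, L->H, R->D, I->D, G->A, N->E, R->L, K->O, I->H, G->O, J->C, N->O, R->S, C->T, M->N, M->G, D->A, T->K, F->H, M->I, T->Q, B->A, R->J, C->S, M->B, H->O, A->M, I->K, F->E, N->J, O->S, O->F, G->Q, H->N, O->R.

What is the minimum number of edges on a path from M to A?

Level 0: M
Level 1: B, G, I, N, T
Level 2: A, D, E, H, J, K, O, Q
Level 3: C, F, P, R, S
Level 4: L
A first appears at level 2.

2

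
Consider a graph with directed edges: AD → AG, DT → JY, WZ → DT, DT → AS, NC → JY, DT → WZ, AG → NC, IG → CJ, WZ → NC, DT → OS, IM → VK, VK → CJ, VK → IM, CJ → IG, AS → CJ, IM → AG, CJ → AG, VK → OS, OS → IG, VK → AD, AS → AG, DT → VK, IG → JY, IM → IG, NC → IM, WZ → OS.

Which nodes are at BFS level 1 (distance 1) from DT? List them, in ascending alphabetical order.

AS, JY, OS, VK, WZ

Level 0: DT
Level 1: AS, JY, OS, VK, WZ
Level 2: AD, AG, CJ, IG, IM, NC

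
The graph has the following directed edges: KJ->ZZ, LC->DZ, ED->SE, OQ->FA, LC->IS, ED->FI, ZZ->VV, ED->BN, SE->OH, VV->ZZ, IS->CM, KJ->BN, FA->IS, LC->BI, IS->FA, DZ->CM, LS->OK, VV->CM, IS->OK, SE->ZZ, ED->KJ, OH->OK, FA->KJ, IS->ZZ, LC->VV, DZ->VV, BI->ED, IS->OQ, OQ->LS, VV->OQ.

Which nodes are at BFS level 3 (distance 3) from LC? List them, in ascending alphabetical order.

Level 0: LC
Level 1: BI, DZ, IS, VV
Level 2: CM, ED, FA, OK, OQ, ZZ
Level 3: BN, FI, KJ, LS, SE
Level 4: OH

BN, FI, KJ, LS, SE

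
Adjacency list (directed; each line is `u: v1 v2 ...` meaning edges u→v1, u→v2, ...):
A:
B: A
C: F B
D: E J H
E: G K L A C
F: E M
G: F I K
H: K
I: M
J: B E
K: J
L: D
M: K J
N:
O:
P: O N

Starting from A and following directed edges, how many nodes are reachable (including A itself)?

BFS from A visits: A
Reachable nodes: 1 of 16 total.

1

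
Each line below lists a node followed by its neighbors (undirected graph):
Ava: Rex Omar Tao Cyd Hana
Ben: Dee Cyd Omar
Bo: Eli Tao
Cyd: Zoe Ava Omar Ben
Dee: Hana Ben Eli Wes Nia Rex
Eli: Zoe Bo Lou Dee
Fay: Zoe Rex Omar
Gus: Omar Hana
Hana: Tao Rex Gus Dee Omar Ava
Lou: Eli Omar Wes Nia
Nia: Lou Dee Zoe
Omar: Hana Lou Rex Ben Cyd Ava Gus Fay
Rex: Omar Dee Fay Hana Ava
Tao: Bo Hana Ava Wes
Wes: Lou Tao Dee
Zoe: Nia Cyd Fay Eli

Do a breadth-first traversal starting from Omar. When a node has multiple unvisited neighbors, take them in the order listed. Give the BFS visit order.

Visit Omar; enqueue Hana, Lou, Rex, Ben, Cyd, Ava, Gus, Fay → queue [Hana, Lou, Rex, Ben, Cyd, Ava, Gus, Fay]
Visit Hana; enqueue Tao, Dee → queue [Lou, Rex, Ben, Cyd, Ava, Gus, Fay, Tao, Dee]
Visit Lou; enqueue Eli, Wes, Nia → queue [Rex, Ben, Cyd, Ava, Gus, Fay, Tao, Dee, Eli, Wes, Nia]
Visit Rex → queue [Ben, Cyd, Ava, Gus, Fay, Tao, Dee, Eli, Wes, Nia]
Visit Ben → queue [Cyd, Ava, Gus, Fay, Tao, Dee, Eli, Wes, Nia]
Visit Cyd; enqueue Zoe → queue [Ava, Gus, Fay, Tao, Dee, Eli, Wes, Nia, Zoe]
Visit Ava → queue [Gus, Fay, Tao, Dee, Eli, Wes, Nia, Zoe]
Visit Gus → queue [Fay, Tao, Dee, Eli, Wes, Nia, Zoe]
Visit Fay → queue [Tao, Dee, Eli, Wes, Nia, Zoe]
Visit Tao; enqueue Bo → queue [Dee, Eli, Wes, Nia, Zoe, Bo]
Visit Dee → queue [Eli, Wes, Nia, Zoe, Bo]
Visit Eli → queue [Wes, Nia, Zoe, Bo]
Visit Wes → queue [Nia, Zoe, Bo]
Visit Nia → queue [Zoe, Bo]
Visit Zoe → queue [Bo]
Visit Bo → queue []

Omar -> Hana -> Lou -> Rex -> Ben -> Cyd -> Ava -> Gus -> Fay -> Tao -> Dee -> Eli -> Wes -> Nia -> Zoe -> Bo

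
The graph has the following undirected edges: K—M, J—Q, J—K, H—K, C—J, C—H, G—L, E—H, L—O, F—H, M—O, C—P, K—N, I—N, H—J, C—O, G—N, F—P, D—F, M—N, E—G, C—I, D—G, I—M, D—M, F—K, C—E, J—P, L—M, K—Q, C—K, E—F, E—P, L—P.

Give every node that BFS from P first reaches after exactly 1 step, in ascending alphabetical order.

Level 0: P
Level 1: C, E, F, J, L
Level 2: D, G, H, I, K, M, O, Q
Level 3: N

C, E, F, J, L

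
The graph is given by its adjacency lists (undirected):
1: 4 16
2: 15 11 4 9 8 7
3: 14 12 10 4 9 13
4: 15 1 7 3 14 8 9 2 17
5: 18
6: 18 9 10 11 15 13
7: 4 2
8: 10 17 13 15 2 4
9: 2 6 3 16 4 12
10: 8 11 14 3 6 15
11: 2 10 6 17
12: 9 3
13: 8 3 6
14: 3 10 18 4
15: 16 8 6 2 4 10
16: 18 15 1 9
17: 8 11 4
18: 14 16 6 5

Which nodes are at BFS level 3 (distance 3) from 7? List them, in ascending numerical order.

6, 10, 12, 13, 16, 18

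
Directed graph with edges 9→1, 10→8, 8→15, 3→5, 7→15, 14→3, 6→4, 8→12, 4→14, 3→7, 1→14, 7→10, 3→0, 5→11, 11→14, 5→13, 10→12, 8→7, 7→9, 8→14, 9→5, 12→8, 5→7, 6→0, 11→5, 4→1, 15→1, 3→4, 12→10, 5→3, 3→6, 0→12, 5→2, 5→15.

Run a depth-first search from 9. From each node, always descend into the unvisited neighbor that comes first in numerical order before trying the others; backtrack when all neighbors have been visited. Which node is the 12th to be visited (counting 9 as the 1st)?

Visit 9
9 → 1
1 → 14
14 → 3
3 → 0
0 → 12
12 → 8
8 → 7
7 → 10
7 → 15
3 → 4
3 → 5
5 → 2
5 → 11
5 → 13
3 → 6

Visit order: 9, 1, 14, 3, 0, 12, 8, 7, 10, 15, 4, 5, 2, 11, 13, 6

5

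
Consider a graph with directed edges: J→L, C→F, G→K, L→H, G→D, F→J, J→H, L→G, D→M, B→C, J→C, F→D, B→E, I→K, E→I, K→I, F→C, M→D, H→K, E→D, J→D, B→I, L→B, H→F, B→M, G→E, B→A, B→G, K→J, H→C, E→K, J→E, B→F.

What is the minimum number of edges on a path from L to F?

Level 0: L
Level 1: B, G, H
Level 2: A, C, D, E, F, I, K, M
Level 3: J
F first appears at level 2.

2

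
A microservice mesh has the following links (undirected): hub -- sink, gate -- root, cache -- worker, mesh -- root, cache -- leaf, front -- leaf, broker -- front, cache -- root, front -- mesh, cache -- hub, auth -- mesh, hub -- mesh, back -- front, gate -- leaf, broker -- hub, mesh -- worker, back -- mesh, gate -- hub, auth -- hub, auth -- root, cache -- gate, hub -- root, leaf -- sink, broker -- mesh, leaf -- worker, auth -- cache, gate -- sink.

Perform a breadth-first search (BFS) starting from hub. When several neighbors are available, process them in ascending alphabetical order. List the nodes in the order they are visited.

hub auth broker cache gate mesh root sink front leaf worker back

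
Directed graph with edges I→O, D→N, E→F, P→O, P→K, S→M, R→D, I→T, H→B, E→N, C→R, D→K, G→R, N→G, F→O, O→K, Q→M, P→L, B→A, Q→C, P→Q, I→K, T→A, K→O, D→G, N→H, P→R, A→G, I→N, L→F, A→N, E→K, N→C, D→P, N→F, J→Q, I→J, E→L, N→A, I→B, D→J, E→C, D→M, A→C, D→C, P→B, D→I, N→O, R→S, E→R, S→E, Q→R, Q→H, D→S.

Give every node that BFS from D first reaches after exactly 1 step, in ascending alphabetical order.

Level 0: D
Level 1: C, G, I, J, K, M, N, P, S
Level 2: A, B, E, F, H, L, O, Q, R, T

C, G, I, J, K, M, N, P, S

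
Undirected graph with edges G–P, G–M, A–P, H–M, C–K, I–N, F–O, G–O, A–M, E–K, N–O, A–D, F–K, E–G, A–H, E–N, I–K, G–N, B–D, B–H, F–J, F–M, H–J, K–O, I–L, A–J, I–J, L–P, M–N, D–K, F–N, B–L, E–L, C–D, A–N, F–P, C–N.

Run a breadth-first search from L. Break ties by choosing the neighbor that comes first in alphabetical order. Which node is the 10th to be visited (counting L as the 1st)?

Visit L; enqueue B, E, I, P → queue [B, E, I, P]
Visit B; enqueue D, H → queue [E, I, P, D, H]
Visit E; enqueue G, K, N → queue [I, P, D, H, G, K, N]
Visit I; enqueue J → queue [P, D, H, G, K, N, J]
Visit P; enqueue A, F → queue [D, H, G, K, N, J, A, F]
Visit D; enqueue C → queue [H, G, K, N, J, A, F, C]
Visit H; enqueue M → queue [G, K, N, J, A, F, C, M]
Visit G; enqueue O → queue [K, N, J, A, F, C, M, O]
Visit K → queue [N, J, A, F, C, M, O]
Visit N → queue [J, A, F, C, M, O]
Visit J → queue [A, F, C, M, O]
Visit A → queue [F, C, M, O]
Visit F → queue [C, M, O]
Visit C → queue [M, O]
Visit M → queue [O]
Visit O → queue []

Visit order: L, B, E, I, P, D, H, G, K, N, J, A, F, C, M, O

N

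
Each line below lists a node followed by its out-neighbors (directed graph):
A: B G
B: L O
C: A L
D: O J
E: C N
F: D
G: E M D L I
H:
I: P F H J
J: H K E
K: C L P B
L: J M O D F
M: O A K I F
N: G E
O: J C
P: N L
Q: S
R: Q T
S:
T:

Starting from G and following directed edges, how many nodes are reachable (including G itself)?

16

BFS from G visits: G, M, L, I, E, D, O, K, F, A, J, P, H, N, C, B
Reachable nodes: 16 of 20 total.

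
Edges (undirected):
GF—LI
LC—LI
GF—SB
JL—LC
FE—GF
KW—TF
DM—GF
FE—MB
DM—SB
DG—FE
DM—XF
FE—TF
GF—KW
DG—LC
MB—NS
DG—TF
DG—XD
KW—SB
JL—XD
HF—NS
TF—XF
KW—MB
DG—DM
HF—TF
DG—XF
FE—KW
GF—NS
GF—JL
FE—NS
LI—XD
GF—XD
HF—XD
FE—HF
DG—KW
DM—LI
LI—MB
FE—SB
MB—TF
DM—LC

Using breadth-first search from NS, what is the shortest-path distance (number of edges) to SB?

Level 0: NS
Level 1: FE, GF, HF, MB
Level 2: DG, DM, JL, KW, LI, SB, TF, XD
Level 3: LC, XF
SB first appears at level 2.

2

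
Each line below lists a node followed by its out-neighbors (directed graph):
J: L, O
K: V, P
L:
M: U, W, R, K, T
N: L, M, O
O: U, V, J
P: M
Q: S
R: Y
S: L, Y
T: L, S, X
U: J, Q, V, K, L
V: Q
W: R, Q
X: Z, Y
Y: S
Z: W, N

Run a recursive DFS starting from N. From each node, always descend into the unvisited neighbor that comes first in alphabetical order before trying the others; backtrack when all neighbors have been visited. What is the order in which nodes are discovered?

Visit N
N → L
N → M
M → K
K → P
K → V
V → Q
Q → S
S → Y
M → R
M → T
T → X
X → Z
Z → W
M → U
U → J
J → O

N → L → M → K → P → V → Q → S → Y → R → T → X → Z → W → U → J → O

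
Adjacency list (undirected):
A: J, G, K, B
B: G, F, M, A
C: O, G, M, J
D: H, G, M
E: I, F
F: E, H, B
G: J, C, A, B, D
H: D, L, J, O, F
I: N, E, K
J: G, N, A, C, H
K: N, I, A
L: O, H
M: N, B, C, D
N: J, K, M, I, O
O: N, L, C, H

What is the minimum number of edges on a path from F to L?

2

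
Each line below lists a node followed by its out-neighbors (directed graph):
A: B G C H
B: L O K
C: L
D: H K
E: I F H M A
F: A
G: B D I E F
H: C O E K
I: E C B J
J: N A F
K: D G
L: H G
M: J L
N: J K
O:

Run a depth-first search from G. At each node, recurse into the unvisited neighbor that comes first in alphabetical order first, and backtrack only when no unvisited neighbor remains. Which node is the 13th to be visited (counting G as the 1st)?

N

Visit G
G → B
B → K
K → D
D → H
H → C
C → L
H → E
E → A
E → F
E → I
I → J
J → N
E → M
H → O

Visit order: G, B, K, D, H, C, L, E, A, F, I, J, N, M, O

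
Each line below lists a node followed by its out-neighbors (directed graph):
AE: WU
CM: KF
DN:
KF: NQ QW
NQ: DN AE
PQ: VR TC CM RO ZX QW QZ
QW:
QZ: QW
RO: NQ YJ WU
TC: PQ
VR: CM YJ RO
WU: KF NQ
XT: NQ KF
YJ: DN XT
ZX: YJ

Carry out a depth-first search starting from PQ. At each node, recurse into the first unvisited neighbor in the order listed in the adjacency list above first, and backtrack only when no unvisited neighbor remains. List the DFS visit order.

PQ -> VR -> CM -> KF -> NQ -> DN -> AE -> WU -> QW -> YJ -> XT -> RO -> TC -> ZX -> QZ

Visit PQ
PQ → VR
VR → CM
CM → KF
KF → NQ
NQ → DN
NQ → AE
AE → WU
KF → QW
VR → YJ
YJ → XT
VR → RO
PQ → TC
PQ → ZX
PQ → QZ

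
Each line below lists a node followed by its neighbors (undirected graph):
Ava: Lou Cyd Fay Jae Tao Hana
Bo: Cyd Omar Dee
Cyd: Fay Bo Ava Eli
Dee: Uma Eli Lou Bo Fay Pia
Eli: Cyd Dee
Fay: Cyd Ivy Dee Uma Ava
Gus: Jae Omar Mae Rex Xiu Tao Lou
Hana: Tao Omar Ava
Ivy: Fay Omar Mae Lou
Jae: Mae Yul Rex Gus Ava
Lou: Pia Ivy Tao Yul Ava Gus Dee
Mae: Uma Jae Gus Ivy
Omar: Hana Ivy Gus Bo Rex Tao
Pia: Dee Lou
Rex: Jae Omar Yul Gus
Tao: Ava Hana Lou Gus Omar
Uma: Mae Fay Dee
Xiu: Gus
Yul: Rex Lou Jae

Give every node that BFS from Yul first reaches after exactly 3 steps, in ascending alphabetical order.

Bo, Cyd, Eli, Fay, Hana, Uma, Xiu

Level 0: Yul
Level 1: Jae, Lou, Rex
Level 2: Ava, Dee, Gus, Ivy, Mae, Omar, Pia, Tao
Level 3: Bo, Cyd, Eli, Fay, Hana, Uma, Xiu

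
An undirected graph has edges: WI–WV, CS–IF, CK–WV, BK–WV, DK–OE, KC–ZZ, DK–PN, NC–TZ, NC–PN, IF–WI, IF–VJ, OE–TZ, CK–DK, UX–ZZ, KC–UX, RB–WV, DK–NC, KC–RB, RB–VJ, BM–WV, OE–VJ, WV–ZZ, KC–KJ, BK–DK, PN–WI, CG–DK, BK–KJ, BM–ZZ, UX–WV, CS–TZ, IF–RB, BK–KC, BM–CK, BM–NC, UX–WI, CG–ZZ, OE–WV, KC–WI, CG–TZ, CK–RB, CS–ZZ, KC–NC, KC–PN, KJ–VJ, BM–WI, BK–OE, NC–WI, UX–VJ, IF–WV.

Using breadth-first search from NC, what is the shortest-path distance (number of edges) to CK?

Level 0: NC
Level 1: BM, DK, KC, PN, TZ, WI
Level 2: BK, CG, CK, CS, IF, KJ, OE, RB, UX, WV, ZZ
Level 3: VJ
CK first appears at level 2.

2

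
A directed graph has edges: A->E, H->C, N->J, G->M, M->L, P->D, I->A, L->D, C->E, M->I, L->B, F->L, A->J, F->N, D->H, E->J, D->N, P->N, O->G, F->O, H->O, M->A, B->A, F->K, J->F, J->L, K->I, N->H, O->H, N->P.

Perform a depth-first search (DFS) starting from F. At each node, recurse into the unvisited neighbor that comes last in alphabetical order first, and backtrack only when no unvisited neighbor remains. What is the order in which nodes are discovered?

F O H C E J L D N P B A G M I K

Visit F
F → O
O → H
H → C
C → E
E → J
J → L
L → D
D → N
N → P
L → B
B → A
O → G
G → M
M → I
F → K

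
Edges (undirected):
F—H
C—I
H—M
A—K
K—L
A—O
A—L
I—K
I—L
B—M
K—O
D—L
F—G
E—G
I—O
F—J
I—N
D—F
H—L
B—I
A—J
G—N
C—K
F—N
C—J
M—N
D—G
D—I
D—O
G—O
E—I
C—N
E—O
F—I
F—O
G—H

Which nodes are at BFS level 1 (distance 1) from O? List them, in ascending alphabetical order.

Level 0: O
Level 1: A, D, E, F, G, I, K
Level 2: B, C, H, J, L, N
Level 3: M

A, D, E, F, G, I, K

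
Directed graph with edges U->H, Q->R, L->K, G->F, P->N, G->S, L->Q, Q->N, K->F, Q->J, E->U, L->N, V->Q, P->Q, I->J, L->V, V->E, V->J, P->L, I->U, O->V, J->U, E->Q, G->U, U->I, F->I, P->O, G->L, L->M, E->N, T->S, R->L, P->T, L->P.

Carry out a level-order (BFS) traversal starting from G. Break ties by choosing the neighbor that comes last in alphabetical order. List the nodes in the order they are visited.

Visit G; enqueue U, S, L, F → queue [U, S, L, F]
Visit U; enqueue I, H → queue [S, L, F, I, H]
Visit S → queue [L, F, I, H]
Visit L; enqueue V, Q, P, N, M, K → queue [F, I, H, V, Q, P, N, M, K]
Visit F → queue [I, H, V, Q, P, N, M, K]
Visit I; enqueue J → queue [H, V, Q, P, N, M, K, J]
Visit H → queue [V, Q, P, N, M, K, J]
Visit V; enqueue E → queue [Q, P, N, M, K, J, E]
Visit Q; enqueue R → queue [P, N, M, K, J, E, R]
Visit P; enqueue T, O → queue [N, M, K, J, E, R, T, O]
Visit N → queue [M, K, J, E, R, T, O]
Visit M → queue [K, J, E, R, T, O]
Visit K → queue [J, E, R, T, O]
Visit J → queue [E, R, T, O]
Visit E → queue [R, T, O]
Visit R → queue [T, O]
Visit T → queue [O]
Visit O → queue []

G, U, S, L, F, I, H, V, Q, P, N, M, K, J, E, R, T, O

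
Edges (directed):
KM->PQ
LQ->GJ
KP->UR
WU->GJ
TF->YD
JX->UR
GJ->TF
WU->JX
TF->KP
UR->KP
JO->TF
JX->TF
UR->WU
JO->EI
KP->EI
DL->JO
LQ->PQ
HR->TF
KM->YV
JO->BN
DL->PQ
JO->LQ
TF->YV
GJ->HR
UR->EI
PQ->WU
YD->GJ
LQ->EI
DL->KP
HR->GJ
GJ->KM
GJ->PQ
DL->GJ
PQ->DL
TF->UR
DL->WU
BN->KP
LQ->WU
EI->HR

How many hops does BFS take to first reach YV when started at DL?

Level 0: DL
Level 1: GJ, JO, KP, PQ, WU
Level 2: BN, EI, HR, JX, KM, LQ, TF, UR
Level 3: YD, YV
YV first appears at level 3.

3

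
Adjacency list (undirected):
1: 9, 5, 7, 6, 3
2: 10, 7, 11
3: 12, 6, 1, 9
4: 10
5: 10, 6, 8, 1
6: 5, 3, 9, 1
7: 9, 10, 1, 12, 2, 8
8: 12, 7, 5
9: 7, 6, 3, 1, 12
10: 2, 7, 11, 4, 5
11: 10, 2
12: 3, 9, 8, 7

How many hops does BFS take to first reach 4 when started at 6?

3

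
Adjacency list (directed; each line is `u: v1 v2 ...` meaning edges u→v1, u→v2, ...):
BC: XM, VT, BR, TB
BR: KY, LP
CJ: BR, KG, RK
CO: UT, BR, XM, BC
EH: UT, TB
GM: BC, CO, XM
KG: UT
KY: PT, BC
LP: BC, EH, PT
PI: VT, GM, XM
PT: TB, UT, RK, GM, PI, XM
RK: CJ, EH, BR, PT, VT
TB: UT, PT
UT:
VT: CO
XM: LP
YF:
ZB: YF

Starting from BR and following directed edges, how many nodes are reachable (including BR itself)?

BFS from BR visits: BR, KY, LP, BC, PT, EH, TB, VT, XM, GM, PI, RK, UT, CO, CJ, KG
Reachable nodes: 16 of 18 total.

16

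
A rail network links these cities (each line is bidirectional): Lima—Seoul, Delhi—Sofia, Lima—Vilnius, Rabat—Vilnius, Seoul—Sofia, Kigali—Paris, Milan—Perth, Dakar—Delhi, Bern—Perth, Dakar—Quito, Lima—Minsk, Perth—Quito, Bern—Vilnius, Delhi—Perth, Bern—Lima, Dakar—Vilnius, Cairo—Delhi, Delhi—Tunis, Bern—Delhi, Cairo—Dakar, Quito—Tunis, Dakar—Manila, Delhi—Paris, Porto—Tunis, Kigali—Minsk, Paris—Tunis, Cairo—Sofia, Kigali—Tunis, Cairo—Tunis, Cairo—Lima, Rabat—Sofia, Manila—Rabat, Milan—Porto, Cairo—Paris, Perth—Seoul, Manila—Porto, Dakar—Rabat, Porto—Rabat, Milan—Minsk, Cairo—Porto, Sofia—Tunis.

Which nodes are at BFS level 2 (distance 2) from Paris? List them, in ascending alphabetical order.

Level 0: Paris
Level 1: Cairo, Delhi, Kigali, Tunis
Level 2: Bern, Dakar, Lima, Minsk, Perth, Porto, Quito, Sofia
Level 3: Manila, Milan, Rabat, Seoul, Vilnius

Bern, Dakar, Lima, Minsk, Perth, Porto, Quito, Sofia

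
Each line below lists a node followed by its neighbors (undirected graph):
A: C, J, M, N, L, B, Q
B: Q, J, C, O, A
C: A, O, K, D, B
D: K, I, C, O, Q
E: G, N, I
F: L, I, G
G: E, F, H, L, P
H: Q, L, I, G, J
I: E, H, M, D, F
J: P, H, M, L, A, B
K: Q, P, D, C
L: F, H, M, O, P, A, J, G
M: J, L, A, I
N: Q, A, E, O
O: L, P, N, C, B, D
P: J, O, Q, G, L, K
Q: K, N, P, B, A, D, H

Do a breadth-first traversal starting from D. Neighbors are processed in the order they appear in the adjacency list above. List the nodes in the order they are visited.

D → K → I → C → O → Q → P → E → H → M → F → A → B → L → N → J → G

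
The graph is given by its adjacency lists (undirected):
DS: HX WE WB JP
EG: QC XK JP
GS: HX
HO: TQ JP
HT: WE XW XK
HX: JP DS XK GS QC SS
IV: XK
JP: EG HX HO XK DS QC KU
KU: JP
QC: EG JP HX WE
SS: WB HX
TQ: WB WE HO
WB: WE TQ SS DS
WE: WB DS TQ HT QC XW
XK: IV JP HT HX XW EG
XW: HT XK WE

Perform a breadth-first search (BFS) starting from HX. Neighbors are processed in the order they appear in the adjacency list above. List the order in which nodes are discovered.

Visit HX; enqueue JP, DS, XK, GS, QC, SS → queue [JP, DS, XK, GS, QC, SS]
Visit JP; enqueue EG, HO, KU → queue [DS, XK, GS, QC, SS, EG, HO, KU]
Visit DS; enqueue WE, WB → queue [XK, GS, QC, SS, EG, HO, KU, WE, WB]
Visit XK; enqueue IV, HT, XW → queue [GS, QC, SS, EG, HO, KU, WE, WB, IV, HT, XW]
Visit GS → queue [QC, SS, EG, HO, KU, WE, WB, IV, HT, XW]
Visit QC → queue [SS, EG, HO, KU, WE, WB, IV, HT, XW]
Visit SS → queue [EG, HO, KU, WE, WB, IV, HT, XW]
Visit EG → queue [HO, KU, WE, WB, IV, HT, XW]
Visit HO; enqueue TQ → queue [KU, WE, WB, IV, HT, XW, TQ]
Visit KU → queue [WE, WB, IV, HT, XW, TQ]
Visit WE → queue [WB, IV, HT, XW, TQ]
Visit WB → queue [IV, HT, XW, TQ]
Visit IV → queue [HT, XW, TQ]
Visit HT → queue [XW, TQ]
Visit XW → queue [TQ]
Visit TQ → queue []

HX → JP → DS → XK → GS → QC → SS → EG → HO → KU → WE → WB → IV → HT → XW → TQ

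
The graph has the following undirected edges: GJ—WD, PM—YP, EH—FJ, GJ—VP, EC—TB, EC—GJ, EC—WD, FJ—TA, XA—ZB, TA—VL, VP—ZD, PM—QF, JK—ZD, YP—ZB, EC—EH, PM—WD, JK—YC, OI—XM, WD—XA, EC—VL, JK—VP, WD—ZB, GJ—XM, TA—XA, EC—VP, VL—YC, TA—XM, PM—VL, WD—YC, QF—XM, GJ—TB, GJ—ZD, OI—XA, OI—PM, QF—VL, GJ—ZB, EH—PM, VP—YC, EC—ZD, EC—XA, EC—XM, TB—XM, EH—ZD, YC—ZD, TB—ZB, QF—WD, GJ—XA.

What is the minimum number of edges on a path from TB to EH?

Level 0: TB
Level 1: EC, GJ, XM, ZB
Level 2: EH, OI, QF, TA, VL, VP, WD, XA, YP, ZD
Level 3: FJ, JK, PM, YC
EH first appears at level 2.

2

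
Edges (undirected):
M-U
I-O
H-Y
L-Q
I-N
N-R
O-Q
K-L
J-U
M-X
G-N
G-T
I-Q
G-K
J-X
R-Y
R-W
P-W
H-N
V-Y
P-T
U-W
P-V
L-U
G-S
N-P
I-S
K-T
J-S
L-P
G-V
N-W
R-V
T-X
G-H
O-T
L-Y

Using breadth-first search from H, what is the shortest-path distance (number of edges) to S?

2

Level 0: H
Level 1: G, N, Y
Level 2: I, K, L, P, R, S, T, V, W
Level 3: J, O, Q, U, X
Level 4: M
S first appears at level 2.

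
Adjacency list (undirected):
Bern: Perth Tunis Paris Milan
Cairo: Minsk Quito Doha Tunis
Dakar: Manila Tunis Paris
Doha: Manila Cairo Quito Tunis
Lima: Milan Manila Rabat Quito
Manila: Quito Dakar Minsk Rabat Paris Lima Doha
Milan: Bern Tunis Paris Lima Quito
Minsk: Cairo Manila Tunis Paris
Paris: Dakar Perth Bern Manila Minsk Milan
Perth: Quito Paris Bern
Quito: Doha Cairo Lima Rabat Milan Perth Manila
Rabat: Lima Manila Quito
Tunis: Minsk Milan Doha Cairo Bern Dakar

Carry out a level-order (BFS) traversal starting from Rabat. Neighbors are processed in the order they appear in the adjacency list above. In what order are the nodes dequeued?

Visit Rabat; enqueue Lima, Manila, Quito → queue [Lima, Manila, Quito]
Visit Lima; enqueue Milan → queue [Manila, Quito, Milan]
Visit Manila; enqueue Dakar, Minsk, Paris, Doha → queue [Quito, Milan, Dakar, Minsk, Paris, Doha]
Visit Quito; enqueue Cairo, Perth → queue [Milan, Dakar, Minsk, Paris, Doha, Cairo, Perth]
Visit Milan; enqueue Bern, Tunis → queue [Dakar, Minsk, Paris, Doha, Cairo, Perth, Bern, Tunis]
Visit Dakar → queue [Minsk, Paris, Doha, Cairo, Perth, Bern, Tunis]
Visit Minsk → queue [Paris, Doha, Cairo, Perth, Bern, Tunis]
Visit Paris → queue [Doha, Cairo, Perth, Bern, Tunis]
Visit Doha → queue [Cairo, Perth, Bern, Tunis]
Visit Cairo → queue [Perth, Bern, Tunis]
Visit Perth → queue [Bern, Tunis]
Visit Bern → queue [Tunis]
Visit Tunis → queue []

Rabat Lima Manila Quito Milan Dakar Minsk Paris Doha Cairo Perth Bern Tunis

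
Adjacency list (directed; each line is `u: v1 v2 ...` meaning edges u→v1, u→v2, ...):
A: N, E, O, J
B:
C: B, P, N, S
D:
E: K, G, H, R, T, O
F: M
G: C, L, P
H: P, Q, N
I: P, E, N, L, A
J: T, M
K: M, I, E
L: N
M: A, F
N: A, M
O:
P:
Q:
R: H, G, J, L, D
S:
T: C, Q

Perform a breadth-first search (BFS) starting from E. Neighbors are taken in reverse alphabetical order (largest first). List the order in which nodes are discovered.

Visit E; enqueue T, R, O, K, H, G → queue [T, R, O, K, H, G]
Visit T; enqueue Q, C → queue [R, O, K, H, G, Q, C]
Visit R; enqueue L, J, D → queue [O, K, H, G, Q, C, L, J, D]
Visit O → queue [K, H, G, Q, C, L, J, D]
Visit K; enqueue M, I → queue [H, G, Q, C, L, J, D, M, I]
Visit H; enqueue P, N → queue [G, Q, C, L, J, D, M, I, P, N]
Visit G → queue [Q, C, L, J, D, M, I, P, N]
Visit Q → queue [C, L, J, D, M, I, P, N]
Visit C; enqueue S, B → queue [L, J, D, M, I, P, N, S, B]
Visit L → queue [J, D, M, I, P, N, S, B]
Visit J → queue [D, M, I, P, N, S, B]
Visit D → queue [M, I, P, N, S, B]
Visit M; enqueue F, A → queue [I, P, N, S, B, F, A]
Visit I → queue [P, N, S, B, F, A]
Visit P → queue [N, S, B, F, A]
Visit N → queue [S, B, F, A]
Visit S → queue [B, F, A]
Visit B → queue [F, A]
Visit F → queue [A]
Visit A → queue []

E, T, R, O, K, H, G, Q, C, L, J, D, M, I, P, N, S, B, F, A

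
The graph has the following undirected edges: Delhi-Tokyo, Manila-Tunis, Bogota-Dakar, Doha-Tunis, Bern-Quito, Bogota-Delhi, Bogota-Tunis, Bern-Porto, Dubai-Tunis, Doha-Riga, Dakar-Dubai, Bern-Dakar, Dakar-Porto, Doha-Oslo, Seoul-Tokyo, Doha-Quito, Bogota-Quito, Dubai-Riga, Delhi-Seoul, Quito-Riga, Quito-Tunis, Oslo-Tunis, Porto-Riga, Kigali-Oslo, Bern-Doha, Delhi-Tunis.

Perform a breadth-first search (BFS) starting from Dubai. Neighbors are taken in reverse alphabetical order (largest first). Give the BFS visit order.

Dubai Tunis Riga Dakar Quito Oslo Manila Doha Delhi Bogota Porto Bern Kigali Tokyo Seoul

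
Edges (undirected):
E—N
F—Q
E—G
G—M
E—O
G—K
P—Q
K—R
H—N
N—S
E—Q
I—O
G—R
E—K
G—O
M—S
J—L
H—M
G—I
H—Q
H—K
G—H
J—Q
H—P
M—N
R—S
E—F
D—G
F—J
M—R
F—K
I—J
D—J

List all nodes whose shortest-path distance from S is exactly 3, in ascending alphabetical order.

Level 0: S
Level 1: M, N, R
Level 2: E, G, H, K
Level 3: D, F, I, O, P, Q
Level 4: J
Level 5: L

D, F, I, O, P, Q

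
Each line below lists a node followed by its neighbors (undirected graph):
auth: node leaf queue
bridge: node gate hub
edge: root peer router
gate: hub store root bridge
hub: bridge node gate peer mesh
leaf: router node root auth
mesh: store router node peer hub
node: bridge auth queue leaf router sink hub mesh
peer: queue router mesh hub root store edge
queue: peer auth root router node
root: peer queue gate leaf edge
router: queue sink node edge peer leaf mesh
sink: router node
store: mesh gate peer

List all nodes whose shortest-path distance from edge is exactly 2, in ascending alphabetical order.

Level 0: edge
Level 1: peer, root, router
Level 2: gate, hub, leaf, mesh, node, queue, sink, store
Level 3: auth, bridge

gate, hub, leaf, mesh, node, queue, sink, store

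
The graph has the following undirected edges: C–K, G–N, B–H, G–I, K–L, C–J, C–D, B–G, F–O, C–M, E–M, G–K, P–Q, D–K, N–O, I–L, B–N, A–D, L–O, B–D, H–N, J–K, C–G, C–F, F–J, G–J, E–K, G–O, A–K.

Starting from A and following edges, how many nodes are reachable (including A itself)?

15

BFS from A visits: A, K, D, L, J, G, E, C, B, O, I, F, N, M, H
Reachable nodes: 15 of 17 total.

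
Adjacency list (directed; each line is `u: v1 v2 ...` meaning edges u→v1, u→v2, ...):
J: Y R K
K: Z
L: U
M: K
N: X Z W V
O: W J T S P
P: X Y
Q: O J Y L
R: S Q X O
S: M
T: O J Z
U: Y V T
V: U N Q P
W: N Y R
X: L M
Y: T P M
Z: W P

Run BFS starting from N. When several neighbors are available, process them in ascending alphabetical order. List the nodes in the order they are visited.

N V W X Z P Q U R Y L M J O T S K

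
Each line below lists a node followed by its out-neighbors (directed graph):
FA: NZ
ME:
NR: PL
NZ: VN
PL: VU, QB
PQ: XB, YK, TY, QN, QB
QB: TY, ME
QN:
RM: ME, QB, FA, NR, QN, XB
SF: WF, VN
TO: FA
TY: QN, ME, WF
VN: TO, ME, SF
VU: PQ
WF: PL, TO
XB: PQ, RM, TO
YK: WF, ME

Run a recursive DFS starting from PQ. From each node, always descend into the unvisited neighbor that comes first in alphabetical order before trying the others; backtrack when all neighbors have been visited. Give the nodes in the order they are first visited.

Visit PQ
PQ → QB
QB → ME
QB → TY
TY → QN
TY → WF
WF → PL
PL → VU
WF → TO
TO → FA
FA → NZ
NZ → VN
VN → SF
PQ → XB
XB → RM
RM → NR
PQ → YK

PQ → QB → ME → TY → QN → WF → PL → VU → TO → FA → NZ → VN → SF → XB → RM → NR → YK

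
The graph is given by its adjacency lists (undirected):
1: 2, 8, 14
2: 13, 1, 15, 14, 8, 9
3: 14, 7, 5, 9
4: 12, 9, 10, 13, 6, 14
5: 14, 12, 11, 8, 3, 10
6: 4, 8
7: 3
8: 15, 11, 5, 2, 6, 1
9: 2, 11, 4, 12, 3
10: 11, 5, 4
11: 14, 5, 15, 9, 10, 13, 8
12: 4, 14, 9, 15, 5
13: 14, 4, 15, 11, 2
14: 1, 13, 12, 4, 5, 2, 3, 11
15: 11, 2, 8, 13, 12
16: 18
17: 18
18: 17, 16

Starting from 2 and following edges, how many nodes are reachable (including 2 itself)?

15

BFS from 2 visits: 2, 1, 8, 9, 13, 14, 15, 5, 6, 11, 3, 4, 12, 10, 7
Reachable nodes: 15 of 18 total.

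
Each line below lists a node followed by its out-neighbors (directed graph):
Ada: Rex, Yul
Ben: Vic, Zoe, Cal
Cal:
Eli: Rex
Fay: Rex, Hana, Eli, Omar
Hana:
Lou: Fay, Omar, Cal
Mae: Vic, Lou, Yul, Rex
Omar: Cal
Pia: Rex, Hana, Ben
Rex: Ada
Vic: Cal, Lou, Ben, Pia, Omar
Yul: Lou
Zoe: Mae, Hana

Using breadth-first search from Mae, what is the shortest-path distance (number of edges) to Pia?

Level 0: Mae
Level 1: Lou, Rex, Vic, Yul
Level 2: Ada, Ben, Cal, Fay, Omar, Pia
Level 3: Eli, Hana, Zoe
Pia first appears at level 2.

2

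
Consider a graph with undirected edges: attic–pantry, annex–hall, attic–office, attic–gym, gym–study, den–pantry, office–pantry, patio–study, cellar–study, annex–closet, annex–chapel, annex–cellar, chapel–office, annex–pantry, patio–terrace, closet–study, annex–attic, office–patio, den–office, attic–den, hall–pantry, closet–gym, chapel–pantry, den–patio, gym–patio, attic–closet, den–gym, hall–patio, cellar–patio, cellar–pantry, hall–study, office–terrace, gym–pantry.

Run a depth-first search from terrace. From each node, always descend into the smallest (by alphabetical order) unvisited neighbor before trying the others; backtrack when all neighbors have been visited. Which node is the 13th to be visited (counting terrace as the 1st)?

patio

Visit terrace
terrace → office
office → attic
attic → annex
annex → cellar
cellar → pantry
pantry → chapel
pantry → den
den → gym
gym → closet
closet → study
study → hall
hall → patio

Visit order: terrace, office, attic, annex, cellar, pantry, chapel, den, gym, closet, study, hall, patio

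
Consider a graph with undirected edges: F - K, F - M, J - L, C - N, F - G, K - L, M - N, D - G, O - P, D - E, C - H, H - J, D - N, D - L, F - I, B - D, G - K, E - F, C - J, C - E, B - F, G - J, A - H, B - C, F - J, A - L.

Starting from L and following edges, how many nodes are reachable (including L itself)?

14

BFS from L visits: L, K, J, D, A, G, F, H, C, N, E, B, M, I
Reachable nodes: 14 of 16 total.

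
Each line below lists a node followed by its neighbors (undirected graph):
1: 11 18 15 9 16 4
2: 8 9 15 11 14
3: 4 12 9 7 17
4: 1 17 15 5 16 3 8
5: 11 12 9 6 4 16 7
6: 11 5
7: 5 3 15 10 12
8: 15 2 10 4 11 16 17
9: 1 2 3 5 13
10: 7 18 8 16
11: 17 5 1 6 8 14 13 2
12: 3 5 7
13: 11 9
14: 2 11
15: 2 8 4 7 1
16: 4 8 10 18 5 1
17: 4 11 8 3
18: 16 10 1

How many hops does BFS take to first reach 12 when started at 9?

2

Level 0: 9
Level 1: 1, 2, 3, 5, 13
Level 2: 4, 6, 7, 8, 11, 12, 14, 15, 16, 17, 18
Level 3: 10
12 first appears at level 2.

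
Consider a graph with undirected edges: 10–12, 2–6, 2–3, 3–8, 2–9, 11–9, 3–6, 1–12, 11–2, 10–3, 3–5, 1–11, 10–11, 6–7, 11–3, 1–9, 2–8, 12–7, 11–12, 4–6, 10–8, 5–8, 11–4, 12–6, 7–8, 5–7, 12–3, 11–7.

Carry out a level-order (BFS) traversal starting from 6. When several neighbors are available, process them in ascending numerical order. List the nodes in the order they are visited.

Visit 6; enqueue 2, 3, 4, 7, 12 → queue [2, 3, 4, 7, 12]
Visit 2; enqueue 8, 9, 11 → queue [3, 4, 7, 12, 8, 9, 11]
Visit 3; enqueue 5, 10 → queue [4, 7, 12, 8, 9, 11, 5, 10]
Visit 4 → queue [7, 12, 8, 9, 11, 5, 10]
Visit 7 → queue [12, 8, 9, 11, 5, 10]
Visit 12; enqueue 1 → queue [8, 9, 11, 5, 10, 1]
Visit 8 → queue [9, 11, 5, 10, 1]
Visit 9 → queue [11, 5, 10, 1]
Visit 11 → queue [5, 10, 1]
Visit 5 → queue [10, 1]
Visit 10 → queue [1]
Visit 1 → queue []

6 2 3 4 7 12 8 9 11 5 10 1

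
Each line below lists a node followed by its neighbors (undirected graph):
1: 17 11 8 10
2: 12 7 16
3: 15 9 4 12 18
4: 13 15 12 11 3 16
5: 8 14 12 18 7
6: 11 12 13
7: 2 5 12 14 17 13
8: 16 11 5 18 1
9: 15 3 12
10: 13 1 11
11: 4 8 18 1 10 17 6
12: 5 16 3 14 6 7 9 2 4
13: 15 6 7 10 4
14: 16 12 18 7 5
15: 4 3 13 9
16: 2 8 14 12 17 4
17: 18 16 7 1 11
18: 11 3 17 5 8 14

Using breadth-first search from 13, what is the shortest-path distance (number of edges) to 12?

2

Level 0: 13
Level 1: 4, 6, 7, 10, 15
Level 2: 1, 2, 3, 5, 9, 11, 12, 14, 16, 17
Level 3: 8, 18
12 first appears at level 2.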